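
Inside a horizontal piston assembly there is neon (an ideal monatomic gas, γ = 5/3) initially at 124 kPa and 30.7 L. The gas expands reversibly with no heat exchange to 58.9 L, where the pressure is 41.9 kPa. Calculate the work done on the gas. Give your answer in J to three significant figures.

W ≈ -2010 J

Adiabatic: W = (P₁V₁ − P₂V₂)/(γ − 1) with γ = 5/3.
P₁V₁ = 3807 J, P₂V₂ = 2468 J.
W = (3807 − 2468) / 0.6667 = 2008 J.
Work on gas = −W_by = -2008 J.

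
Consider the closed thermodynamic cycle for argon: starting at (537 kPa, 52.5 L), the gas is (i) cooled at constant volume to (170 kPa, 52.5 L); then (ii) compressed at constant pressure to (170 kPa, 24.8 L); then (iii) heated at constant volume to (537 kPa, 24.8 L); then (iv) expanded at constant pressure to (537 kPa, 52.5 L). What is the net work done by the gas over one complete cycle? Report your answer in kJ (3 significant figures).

W_net ≈ 10.2 kJ

Constant-volume legs do no work.
W(ii) = (170)(24.8 − 52.5) = -4709 J; W(iv) = (537)(52.5 − 24.8) = 14875 J.
W_net = -4709 + 14875 = 10166 J (the clockwise enclosed area).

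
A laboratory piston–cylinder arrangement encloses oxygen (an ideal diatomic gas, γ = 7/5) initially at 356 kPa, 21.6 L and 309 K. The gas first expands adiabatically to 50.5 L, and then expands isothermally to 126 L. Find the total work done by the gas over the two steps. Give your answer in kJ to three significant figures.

W_total ≈ 10.5 kJ

Step 1 (adiabatic): W = (P₁V₁ − P₂V₂)/(γ−1) = (7690 − 5475)/0.4 = 5537 J.
After step 1: P = 108.4 kPa, V = 50.5 L, T = 220 K.
Step 2 (isothermal): W = P₁V₁ ln(V₂/V₁) = (5475) ln(126/50.5) = 5006 J.
W_total = 5537 + 5006 = 10543 J.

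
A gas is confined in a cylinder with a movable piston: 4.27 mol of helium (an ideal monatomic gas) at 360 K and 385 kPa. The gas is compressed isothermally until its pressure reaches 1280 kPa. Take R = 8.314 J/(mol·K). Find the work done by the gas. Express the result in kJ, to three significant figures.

Isothermal process: W = nRT ln(V₂/V₁) = nRT ln(P₁/P₂).
W = (4.27)(8.314)(360) × ln(385/1280)
  = 12780 × ln(0.3008) = 12780 × -1.201
W_by_gas = -15354 J.

W ≈ -15.4 kJ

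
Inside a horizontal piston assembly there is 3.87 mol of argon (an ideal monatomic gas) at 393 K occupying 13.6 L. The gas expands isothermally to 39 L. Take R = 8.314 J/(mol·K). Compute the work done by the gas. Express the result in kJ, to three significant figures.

W ≈ 13.3 kJ

Isothermal: W = nRT ln(V₂/V₁).
W = (3.87)(8.314)(393) × ln(39/13.6)
  = 12645 × 1.053
W_by_gas = 13321 J.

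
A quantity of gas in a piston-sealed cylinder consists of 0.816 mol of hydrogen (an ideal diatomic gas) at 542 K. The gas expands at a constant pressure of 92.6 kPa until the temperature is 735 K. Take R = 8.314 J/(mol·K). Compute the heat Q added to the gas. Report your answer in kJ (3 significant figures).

Isobaric: W = nRΔT = (0.816)(8.314)(193) = 1309 J.
ΔU = nCᵥΔT with Cᵥ = 5R/2: ΔU = (0.816)(20.79)(193) = 3273 J.
Q = ΔU + W = 3273 + 1309 = 4583 J.

Q ≈ 4.58 kJ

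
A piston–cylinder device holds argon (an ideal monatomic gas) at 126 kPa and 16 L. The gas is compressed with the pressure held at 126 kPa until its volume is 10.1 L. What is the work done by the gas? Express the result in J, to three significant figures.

Isobaric: W = P ΔV.
W = (126 kPa)(10.1 − 16 L) = (126)(-5.9) = -743.4 J.

W ≈ -743 J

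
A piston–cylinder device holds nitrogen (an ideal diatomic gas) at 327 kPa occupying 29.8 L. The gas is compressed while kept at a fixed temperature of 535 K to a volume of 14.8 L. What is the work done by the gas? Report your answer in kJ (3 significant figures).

W ≈ -6.82 kJ

Isothermal: W = nRT ln(V₂/V₁) = P₁V₁ ln(V₂/V₁).
P₁V₁ = (327 kPa)(29.8 L) = 9745 J.
W = 9745 × ln(14.8/29.8) = 9745 × -0.6999
W_by_gas = -6820 J.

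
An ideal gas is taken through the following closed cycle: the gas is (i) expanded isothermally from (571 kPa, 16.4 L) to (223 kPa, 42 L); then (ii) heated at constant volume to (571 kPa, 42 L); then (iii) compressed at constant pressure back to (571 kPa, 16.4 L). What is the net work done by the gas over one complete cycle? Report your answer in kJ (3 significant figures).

W_net ≈ -5.81 kJ

Leg (i): W = PᵢVᵢ ln(V_f/Vᵢ) = (9364) ln(42/16.4) = 8806 J.
Leg (ii): W = 0.
Leg (iii): W = PΔV = (571)(16.4 − 42) = -14618 J.
W_net = 8806 − 14618 = -5811 J.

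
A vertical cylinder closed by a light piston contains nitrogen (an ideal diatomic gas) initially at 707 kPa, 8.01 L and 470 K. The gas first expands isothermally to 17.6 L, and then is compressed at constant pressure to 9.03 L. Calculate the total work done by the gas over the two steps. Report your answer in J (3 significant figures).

Step 1 (isothermal): W = P₁V₁ ln(V₂/V₁) = (5663) ln(17.6/8.01) = 4458 J.
After step 1: P = 321.8 kPa, V = 17.6 L, T = 470 K.
Step 2 (isobaric): W = PΔV = (321.8 kPa)(9.03 − 17.6 L) = -2758 J.
W_total = 4458 − 2758 = 1700 J.

W_total ≈ 1700 J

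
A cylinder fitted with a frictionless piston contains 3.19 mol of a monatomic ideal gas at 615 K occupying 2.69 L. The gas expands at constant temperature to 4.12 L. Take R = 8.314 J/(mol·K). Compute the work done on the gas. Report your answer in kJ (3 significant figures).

Isothermal: W = nRT ln(V₂/V₁).
W = (3.19)(8.314)(615) × ln(4.12/2.69)
  = 16311 × 0.4263
W_by_gas = 6953 J; work on gas = −W_by = -6953 J.

W ≈ -6.95 kJ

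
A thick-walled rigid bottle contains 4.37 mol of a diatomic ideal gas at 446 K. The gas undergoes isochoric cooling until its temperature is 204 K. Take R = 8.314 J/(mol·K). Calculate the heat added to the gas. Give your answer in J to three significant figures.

Q ≈ -22000 J

Constant volume ⇒ W = 0, so Q = ΔU = nCᵥΔT with Cᵥ = 5R/2 = 20.79 J/(mol·K).
ΔU = (4.37)(20.79)(204 − 446) = -21981 J.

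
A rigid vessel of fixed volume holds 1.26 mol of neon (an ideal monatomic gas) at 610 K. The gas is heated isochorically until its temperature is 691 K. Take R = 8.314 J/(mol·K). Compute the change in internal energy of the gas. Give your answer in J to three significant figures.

ΔU ≈ 1270 J

Constant volume ⇒ W = 0, so Q = ΔU = nCᵥΔT with Cᵥ = 3R/2 = 12.47 J/(mol·K).
ΔU = (1.26)(12.47)(691 − 610) = 1273 J.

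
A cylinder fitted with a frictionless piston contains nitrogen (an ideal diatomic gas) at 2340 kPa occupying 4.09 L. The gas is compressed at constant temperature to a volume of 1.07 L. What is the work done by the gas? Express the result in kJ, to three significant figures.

Isothermal: W = nRT ln(V₂/V₁) = P₁V₁ ln(V₂/V₁).
P₁V₁ = (2340 kPa)(4.09 L) = 9571 J.
W = 9571 × ln(1.07/4.09) = 9571 × -1.341
W_by_gas = -12833 J.

W ≈ -12.8 kJ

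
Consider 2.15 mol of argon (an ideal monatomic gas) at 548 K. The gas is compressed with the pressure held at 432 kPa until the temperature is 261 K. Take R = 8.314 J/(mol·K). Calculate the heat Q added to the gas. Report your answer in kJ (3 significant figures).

Q ≈ -12.8 kJ

Isobaric: W = nRΔT = (2.15)(8.314)(-287) = -5130 J.
ΔU = nCᵥΔT with Cᵥ = 3R/2: ΔU = (2.15)(12.47)(-287) = -7695 J.
Q = ΔU + W = -7695 − 5130 = -12825 J.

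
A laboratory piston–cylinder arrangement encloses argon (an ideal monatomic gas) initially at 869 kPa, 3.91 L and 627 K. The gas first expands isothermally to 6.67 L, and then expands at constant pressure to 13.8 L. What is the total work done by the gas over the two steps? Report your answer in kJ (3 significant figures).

Step 1 (isothermal): W = P₁V₁ ln(V₂/V₁) = (3398) ln(6.67/3.91) = 1815 J.
After step 1: P = 509.4 kPa, V = 6.67 L, T = 627 K.
Step 2 (isobaric): W = PΔV = (509.4 kPa)(13.8 − 6.67 L) = 3632 J.
W_total = 1815 + 3632 = 5447 J.

W_total ≈ 5.45 kJ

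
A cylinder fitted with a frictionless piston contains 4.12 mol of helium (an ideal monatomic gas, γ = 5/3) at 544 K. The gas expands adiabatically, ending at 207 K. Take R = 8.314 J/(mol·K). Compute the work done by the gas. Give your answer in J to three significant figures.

W ≈ 17300 J

Adiabatic ⇒ Q = 0, so W_by = −ΔU = nCᵥ(T₁ − T₂).
Cᵥ = 3R/2 = 12.47 J/(mol·K).
W = (4.12)(12.47)(544 − 207) = 17315 J.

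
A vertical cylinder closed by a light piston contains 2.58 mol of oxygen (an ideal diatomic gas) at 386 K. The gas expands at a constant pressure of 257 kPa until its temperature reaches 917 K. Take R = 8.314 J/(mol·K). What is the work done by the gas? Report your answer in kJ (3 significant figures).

Isobaric: W = P ΔV = nR ΔT.
W = (2.58)(8.314)(917 − 386) = 11390 J.

W ≈ 11.4 kJ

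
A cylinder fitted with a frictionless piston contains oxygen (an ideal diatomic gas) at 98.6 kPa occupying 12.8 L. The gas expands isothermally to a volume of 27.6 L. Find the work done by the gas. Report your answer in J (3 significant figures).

Isothermal: W = nRT ln(V₂/V₁) = P₁V₁ ln(V₂/V₁).
P₁V₁ = (98.6 kPa)(12.8 L) = 1262 J.
W = 1262 × ln(27.6/12.8) = 1262 × 0.7684
W_by_gas = 969.7 J.

W ≈ 970 J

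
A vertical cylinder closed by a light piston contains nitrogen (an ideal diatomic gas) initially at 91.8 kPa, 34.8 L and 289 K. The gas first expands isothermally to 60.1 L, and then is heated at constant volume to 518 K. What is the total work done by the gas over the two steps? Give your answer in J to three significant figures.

W_total ≈ 1750 J

Step 1 (isothermal): W = P₁V₁ ln(V₂/V₁) = (3195) ln(60.1/34.8) = 1746 J.
Step 2 (isochoric): W = 0 (constant volume).
W_total = 1746 + 0 = 1746 J.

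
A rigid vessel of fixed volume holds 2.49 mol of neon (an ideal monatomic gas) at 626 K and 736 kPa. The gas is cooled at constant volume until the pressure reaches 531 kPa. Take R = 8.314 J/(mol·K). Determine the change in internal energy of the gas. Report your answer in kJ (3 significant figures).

Constant volume ⇒ W = 0, so Q = ΔU = nCᵥΔT with Cᵥ = 3R/2 = 12.47 J/(mol·K).
At constant V, T₂/T₁ = P₂/P₁ ⇒ ΔT = T₁(P₂/P₁ − 1) = 626·(531/736 − 1) = -174.4 K.
ΔU = (2.49)(12.47)(-174.4) = -5414 J.

ΔU ≈ -5.41 kJ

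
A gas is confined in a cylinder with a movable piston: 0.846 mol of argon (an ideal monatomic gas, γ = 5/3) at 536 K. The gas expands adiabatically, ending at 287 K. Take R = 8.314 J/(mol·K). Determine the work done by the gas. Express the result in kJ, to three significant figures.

Adiabatic ⇒ Q = 0, so W_by = −ΔU = nCᵥ(T₁ − T₂).
Cᵥ = 3R/2 = 12.47 J/(mol·K).
W = (0.846)(12.47)(536 − 287) = 2627 J.

W ≈ 2.63 kJ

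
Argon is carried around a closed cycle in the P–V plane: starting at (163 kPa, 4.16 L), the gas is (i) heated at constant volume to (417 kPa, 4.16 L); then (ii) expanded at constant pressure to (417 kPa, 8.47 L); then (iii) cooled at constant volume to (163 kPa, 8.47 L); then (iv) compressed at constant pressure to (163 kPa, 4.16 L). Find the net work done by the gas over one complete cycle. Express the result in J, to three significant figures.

Constant-volume legs do no work.
W(ii) = (417)(8.47 − 4.16) = 1797 J; W(iv) = (163)(4.16 − 8.47) = -702.5 J.
W_net = 1797 − 702.5 = 1095 J (the clockwise enclosed area).

W_net ≈ 1090 J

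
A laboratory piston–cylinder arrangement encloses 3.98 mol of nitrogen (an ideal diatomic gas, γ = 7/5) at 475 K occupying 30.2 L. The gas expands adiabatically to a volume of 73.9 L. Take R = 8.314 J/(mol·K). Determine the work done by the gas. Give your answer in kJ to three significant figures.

Adiabatic: TV^(γ−1) = const with γ = 7/5.
T₂ = T₁ (V₁/V₂)^(γ−1) = 475 × (30.2/73.9)^0.4 = 475 × 0.6991 = 332.1 K.
W_by = nCᵥ(T₁ − T₂) = (3.98)(20.79)(475 − 332.1) = 11823 J.

W ≈ 11.8 kJ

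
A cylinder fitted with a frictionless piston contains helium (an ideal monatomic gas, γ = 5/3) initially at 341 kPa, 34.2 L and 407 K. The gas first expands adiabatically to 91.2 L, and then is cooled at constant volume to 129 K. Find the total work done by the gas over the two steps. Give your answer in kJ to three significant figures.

Step 1 (adiabatic): W = (P₁V₁ − P₂V₂)/(γ−1) = (11662 − 6065)/0.667 = 8396 J.
Step 2 (isochoric): W = 0 (constant volume).
W_total = 8396 + 0 = 8396 J.

W_total ≈ 8.40 kJ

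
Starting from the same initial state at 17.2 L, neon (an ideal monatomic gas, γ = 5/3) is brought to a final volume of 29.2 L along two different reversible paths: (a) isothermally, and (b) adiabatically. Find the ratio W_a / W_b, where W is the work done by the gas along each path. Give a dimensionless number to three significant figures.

Path (a) isothermal: W = P₁V₁ ln(V₂/V₁) → W_a/(P₁V₁) = 0.5293.
Path (b) adiabatic: W = P₁V₁(1 − (V₁/V₂)^(γ−1))/(γ−1) → W_b/(P₁V₁) = 0.446.
W_a / W_b = 0.5293 / 0.446 = 1.187.

W_a / W_b ≈ 1.19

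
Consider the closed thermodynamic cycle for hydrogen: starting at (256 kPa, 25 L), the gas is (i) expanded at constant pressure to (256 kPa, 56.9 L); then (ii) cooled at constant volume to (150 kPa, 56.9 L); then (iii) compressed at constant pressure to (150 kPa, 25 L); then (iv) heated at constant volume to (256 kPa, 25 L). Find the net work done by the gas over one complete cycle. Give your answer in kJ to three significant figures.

Constant-volume legs do no work.
W(i) = (256)(56.9 − 25) = 8166 J; W(iii) = (150)(25 − 56.9) = -4785 J.
W_net = 8166 − 4785 = 3381 J (the clockwise enclosed area).

W_net ≈ 3.38 kJ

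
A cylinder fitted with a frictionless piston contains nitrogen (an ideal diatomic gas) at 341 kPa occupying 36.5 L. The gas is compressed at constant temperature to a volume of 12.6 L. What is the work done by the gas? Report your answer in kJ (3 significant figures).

Isothermal: W = nRT ln(V₂/V₁) = P₁V₁ ln(V₂/V₁).
P₁V₁ = (341 kPa)(36.5 L) = 12446 J.
W = 12446 × ln(12.6/36.5) = 12446 × -1.064
W_by_gas = -13238 J.

W ≈ -13.2 kJ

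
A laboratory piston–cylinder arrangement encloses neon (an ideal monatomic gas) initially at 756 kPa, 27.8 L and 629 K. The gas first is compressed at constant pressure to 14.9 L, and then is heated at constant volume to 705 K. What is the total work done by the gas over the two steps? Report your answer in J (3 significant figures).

Step 1 (isobaric): W = PΔV = (756 kPa)(14.9 − 27.8 L) = -9752 J.
Step 2 (isochoric): W = 0 (constant volume).
W_total = -9752 + 0 = -9752 J.

W_total ≈ -9750 J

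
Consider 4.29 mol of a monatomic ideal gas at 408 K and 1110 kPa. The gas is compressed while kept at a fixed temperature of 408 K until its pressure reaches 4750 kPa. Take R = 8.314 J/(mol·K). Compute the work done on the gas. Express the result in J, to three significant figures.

Isothermal process: W = nRT ln(V₂/V₁) = nRT ln(P₁/P₂).
W = (4.29)(8.314)(408) × ln(1110/4750)
  = 14552 × ln(0.2337) = 14552 × -1.454
W_by_gas = -21156 J; work on gas = −W_by = 21156 J.

W ≈ 21200 J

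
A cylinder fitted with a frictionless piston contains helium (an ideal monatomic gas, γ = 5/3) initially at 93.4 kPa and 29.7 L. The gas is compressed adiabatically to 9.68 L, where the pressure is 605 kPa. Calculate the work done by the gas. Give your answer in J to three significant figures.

W ≈ -4620 J

Adiabatic: W = (P₁V₁ − P₂V₂)/(γ − 1) with γ = 5/3.
P₁V₁ = 2774 J, P₂V₂ = 5856 J.
W = (2774 − 5856) / 0.6667 = -4624 J.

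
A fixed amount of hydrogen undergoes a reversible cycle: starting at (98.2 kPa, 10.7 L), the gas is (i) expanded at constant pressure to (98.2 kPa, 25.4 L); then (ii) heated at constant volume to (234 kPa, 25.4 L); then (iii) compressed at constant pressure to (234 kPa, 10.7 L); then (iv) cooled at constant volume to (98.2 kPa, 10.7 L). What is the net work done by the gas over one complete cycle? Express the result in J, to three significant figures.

Constant-volume legs do no work.
W(i) = (98.2)(25.4 − 10.7) = 1444 J; W(iii) = (234)(10.7 − 25.4) = -3440 J.
W_net = 1444 − 3440 = -1996 J (the counter-clockwise enclosed area).

W_net ≈ -2000 J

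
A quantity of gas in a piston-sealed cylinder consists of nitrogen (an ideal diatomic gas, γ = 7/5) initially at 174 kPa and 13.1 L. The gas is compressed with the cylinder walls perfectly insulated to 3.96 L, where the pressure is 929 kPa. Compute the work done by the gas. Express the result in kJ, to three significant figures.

Adiabatic: W = (P₁V₁ − P₂V₂)/(γ − 1) with γ = 7/5.
P₁V₁ = 2279 J, P₂V₂ = 3679 J.
W = (2279 − 3679) / 0.4 = -3499 J.

W ≈ -3.50 kJ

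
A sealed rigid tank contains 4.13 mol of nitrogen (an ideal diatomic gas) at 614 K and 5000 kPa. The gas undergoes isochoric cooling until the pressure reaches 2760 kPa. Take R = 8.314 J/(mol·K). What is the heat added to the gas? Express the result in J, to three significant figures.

Q ≈ -23600 J

Constant volume ⇒ W = 0, so Q = ΔU = nCᵥΔT with Cᵥ = 5R/2 = 20.79 J/(mol·K).
At constant V, T₂/T₁ = P₂/P₁ ⇒ ΔT = T₁(P₂/P₁ − 1) = 614·(2760/5000 − 1) = -275.1 K.
ΔU = (4.13)(20.79)(-275.1) = -23613 J.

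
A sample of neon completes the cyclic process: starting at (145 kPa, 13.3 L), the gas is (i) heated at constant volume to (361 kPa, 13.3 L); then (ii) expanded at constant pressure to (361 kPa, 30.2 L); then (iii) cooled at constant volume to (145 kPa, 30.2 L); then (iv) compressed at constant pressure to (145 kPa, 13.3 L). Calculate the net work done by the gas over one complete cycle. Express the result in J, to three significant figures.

Constant-volume legs do no work.
W(ii) = (361)(30.2 − 13.3) = 6101 J; W(iv) = (145)(13.3 − 30.2) = -2450 J.
W_net = 6101 − 2450 = 3650 J (the clockwise enclosed area).

W_net ≈ 3650 J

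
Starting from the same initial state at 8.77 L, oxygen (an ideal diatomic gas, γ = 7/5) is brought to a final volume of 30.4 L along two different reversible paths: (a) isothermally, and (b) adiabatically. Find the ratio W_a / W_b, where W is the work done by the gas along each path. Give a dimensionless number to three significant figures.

Path (a) isothermal: W = P₁V₁ ln(V₂/V₁) → W_a/(P₁V₁) = 1.243.
Path (b) adiabatic: W = P₁V₁(1 − (V₁/V₂)^(γ−1))/(γ−1) → W_b/(P₁V₁) = 0.9795.
W_a / W_b = 1.243 / 0.9795 = 1.269.

W_a / W_b ≈ 1.27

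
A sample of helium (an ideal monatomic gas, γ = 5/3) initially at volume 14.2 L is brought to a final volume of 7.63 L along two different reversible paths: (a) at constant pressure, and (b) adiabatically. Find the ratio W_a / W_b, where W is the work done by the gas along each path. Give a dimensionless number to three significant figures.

Path (a) isobaric: W = P₁(V₂ − V₁) → W_a/(P₁V₁) = -0.4627.
Path (b) adiabatic: W = P₁V₁(1 − (V₁/V₂)^(γ−1))/(γ−1) → W_b/(P₁V₁) = -0.7695.
W_a / W_b = -0.4627 / -0.7695 = 0.6013.

W_a / W_b ≈ 0.601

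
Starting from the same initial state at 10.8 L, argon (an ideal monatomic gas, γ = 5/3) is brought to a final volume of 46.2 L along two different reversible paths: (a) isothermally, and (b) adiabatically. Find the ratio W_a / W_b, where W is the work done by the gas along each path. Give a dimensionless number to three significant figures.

W_a / W_b ≈ 1.56

Path (a) isothermal: W = P₁V₁ ln(V₂/V₁) → W_a/(P₁V₁) = 1.453.
Path (b) adiabatic: W = P₁V₁(1 − (V₁/V₂)^(γ−1))/(γ−1) → W_b/(P₁V₁) = 0.9308.
W_a / W_b = 1.453 / 0.9308 = 1.562.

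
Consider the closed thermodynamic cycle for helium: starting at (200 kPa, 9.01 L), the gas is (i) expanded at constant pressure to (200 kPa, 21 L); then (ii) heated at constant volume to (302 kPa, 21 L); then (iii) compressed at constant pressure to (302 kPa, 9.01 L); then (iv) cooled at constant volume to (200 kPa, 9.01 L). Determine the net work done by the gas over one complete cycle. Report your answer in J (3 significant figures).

Constant-volume legs do no work.
W(i) = (200)(21 − 9.01) = 2398 J; W(iii) = (302)(9.01 − 21) = -3621 J.
W_net = 2398 − 3621 = -1223 J (the counter-clockwise enclosed area).

W_net ≈ -1220 J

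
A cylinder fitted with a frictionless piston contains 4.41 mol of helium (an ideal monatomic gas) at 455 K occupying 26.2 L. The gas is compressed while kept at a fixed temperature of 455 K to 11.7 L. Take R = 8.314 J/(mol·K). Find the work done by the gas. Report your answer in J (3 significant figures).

Isothermal: W = nRT ln(V₂/V₁).
W = (4.41)(8.314)(455) × ln(11.7/26.2)
  = 16682 × -0.8062
W_by_gas = -13449 J.

W ≈ -13400 J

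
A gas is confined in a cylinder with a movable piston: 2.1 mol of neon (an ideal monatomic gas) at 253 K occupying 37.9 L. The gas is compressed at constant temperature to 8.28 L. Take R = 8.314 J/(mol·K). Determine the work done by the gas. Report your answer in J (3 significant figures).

W ≈ -6720 J

Isothermal: W = nRT ln(V₂/V₁).
W = (2.1)(8.314)(253) × ln(8.28/37.9)
  = 4417 × -1.521
W_by_gas = -6719 J.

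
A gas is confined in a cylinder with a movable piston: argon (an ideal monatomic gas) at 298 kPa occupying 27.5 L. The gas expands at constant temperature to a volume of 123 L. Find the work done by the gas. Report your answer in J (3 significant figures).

W ≈ 12300 J

Isothermal: W = nRT ln(V₂/V₁) = P₁V₁ ln(V₂/V₁).
P₁V₁ = (298 kPa)(27.5 L) = 8195 J.
W = 8195 × ln(123/27.5) = 8195 × 1.498
W_by_gas = 12276 J.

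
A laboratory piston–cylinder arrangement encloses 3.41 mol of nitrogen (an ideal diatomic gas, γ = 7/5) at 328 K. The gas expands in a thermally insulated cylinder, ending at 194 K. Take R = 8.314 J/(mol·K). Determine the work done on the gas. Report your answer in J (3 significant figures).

W ≈ -9500 J

Adiabatic ⇒ Q = 0, so W_by = −ΔU = nCᵥ(T₁ − T₂).
Cᵥ = 5R/2 = 20.79 J/(mol·K).
W = (3.41)(20.79)(328 − 194) = 9497 J.
Work on gas = −W_by = -9497 J.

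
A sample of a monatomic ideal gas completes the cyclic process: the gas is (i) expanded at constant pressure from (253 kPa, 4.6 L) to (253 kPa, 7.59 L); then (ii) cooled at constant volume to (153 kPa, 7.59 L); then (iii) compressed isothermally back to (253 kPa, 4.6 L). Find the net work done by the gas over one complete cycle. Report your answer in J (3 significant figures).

Leg (i): W = PΔV = (253)(7.59 − 4.6) = 756.5 J.
Leg (ii): W = 0.
Leg (iii): W = PᵢVᵢ ln(V_f/Vᵢ) = (1161) ln(4.6/7.59) = -581.5 J.
W_net = 756.5 − 581.5 = 174.9 J.

W_net ≈ 175 J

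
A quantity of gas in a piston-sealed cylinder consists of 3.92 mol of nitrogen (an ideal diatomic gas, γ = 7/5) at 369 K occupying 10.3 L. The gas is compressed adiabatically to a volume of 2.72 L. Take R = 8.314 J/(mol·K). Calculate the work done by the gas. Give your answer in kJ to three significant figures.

W ≈ -21.1 kJ

Adiabatic: TV^(γ−1) = const with γ = 7/5.
T₂ = T₁ (V₁/V₂)^(γ−1) = 369 × (10.3/2.72)^0.4 = 369 × 1.703 = 628.5 K.
W_by = nCᵥ(T₁ − T₂) = (3.92)(20.79)(369 − 628.5) = -21147 J.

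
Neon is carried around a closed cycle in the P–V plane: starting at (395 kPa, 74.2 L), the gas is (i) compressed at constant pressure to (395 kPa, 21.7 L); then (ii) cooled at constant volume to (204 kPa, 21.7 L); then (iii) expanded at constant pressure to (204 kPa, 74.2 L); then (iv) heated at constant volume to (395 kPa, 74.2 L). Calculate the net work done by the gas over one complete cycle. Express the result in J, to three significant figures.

W_net ≈ -10000 J

Constant-volume legs do no work.
W(i) = (395)(21.7 − 74.2) = -20738 J; W(iii) = (204)(74.2 − 21.7) = 10710 J.
W_net = -20738 + 10710 = -10028 J (the counter-clockwise enclosed area).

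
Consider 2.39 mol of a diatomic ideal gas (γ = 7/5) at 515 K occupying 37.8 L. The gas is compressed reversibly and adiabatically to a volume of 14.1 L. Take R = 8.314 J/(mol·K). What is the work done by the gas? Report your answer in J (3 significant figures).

Adiabatic: TV^(γ−1) = const with γ = 7/5.
T₂ = T₁ (V₁/V₂)^(γ−1) = 515 × (37.8/14.1)^0.4 = 515 × 1.484 = 764 K.
W_by = nCᵥ(T₁ − T₂) = (2.39)(20.79)(515 − 764) = -12371 J.

W ≈ -12400 J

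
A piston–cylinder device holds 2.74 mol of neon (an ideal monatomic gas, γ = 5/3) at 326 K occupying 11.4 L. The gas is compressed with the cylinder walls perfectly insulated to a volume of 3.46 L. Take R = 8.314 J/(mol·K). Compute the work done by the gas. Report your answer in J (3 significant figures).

Adiabatic: TV^(γ−1) = const with γ = 5/3.
T₂ = T₁ (V₁/V₂)^(γ−1) = 326 × (11.4/3.46)^0.667 = 326 × 2.214 = 721.8 K.
W_by = nCᵥ(T₁ − T₂) = (2.74)(12.47)(326 − 721.8) = -13526 J.

W ≈ -13500 J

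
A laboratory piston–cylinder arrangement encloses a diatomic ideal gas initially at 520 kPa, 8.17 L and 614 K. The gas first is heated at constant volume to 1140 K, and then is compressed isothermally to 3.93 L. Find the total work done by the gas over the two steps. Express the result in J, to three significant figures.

Step 1 (isochoric): W = 0 (constant volume).
After step 1: P = 965.5 kPa (V unchanged).
Step 2 (isothermal): W = P₁V₁ ln(V₂/V₁) = (7888) ln(3.93/8.17) = -5773 J.
W_total = 0 − 5773 = -5773 J.

W_total ≈ -5770 J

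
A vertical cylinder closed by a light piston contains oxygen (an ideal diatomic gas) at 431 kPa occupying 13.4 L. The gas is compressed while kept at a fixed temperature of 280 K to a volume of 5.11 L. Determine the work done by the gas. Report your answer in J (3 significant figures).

Isothermal: W = nRT ln(V₂/V₁) = P₁V₁ ln(V₂/V₁).
P₁V₁ = (431 kPa)(13.4 L) = 5775 J.
W = 5775 × ln(5.11/13.4) = 5775 × -0.9641
W_by_gas = -5568 J.

W ≈ -5570 J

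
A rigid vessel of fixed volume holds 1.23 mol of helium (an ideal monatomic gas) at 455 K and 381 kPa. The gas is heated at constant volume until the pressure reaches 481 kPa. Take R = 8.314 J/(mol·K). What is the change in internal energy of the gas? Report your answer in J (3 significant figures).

Constant volume ⇒ W = 0, so Q = ΔU = nCᵥΔT with Cᵥ = 3R/2 = 12.47 J/(mol·K).
At constant V, T₂/T₁ = P₂/P₁ ⇒ ΔT = T₁(P₂/P₁ − 1) = 455·(481/381 − 1) = 119.4 K.
ΔU = (1.23)(12.47)(119.4) = 1832 J.

ΔU ≈ 1830 J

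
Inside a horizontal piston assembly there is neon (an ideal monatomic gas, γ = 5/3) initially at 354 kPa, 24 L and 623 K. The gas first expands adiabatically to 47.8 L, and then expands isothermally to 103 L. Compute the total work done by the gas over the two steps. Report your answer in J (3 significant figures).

Step 1 (adiabatic): W = (P₁V₁ − P₂V₂)/(γ−1) = (8496 − 5367)/0.667 = 4693 J.
After step 1: P = 112.3 kPa, V = 47.8 L, T = 393.6 K.
Step 2 (isothermal): W = P₁V₁ ln(V₂/V₁) = (5367) ln(103/47.8) = 4120 J.
W_total = 4693 + 4120 = 8814 J.

W_total ≈ 8810 J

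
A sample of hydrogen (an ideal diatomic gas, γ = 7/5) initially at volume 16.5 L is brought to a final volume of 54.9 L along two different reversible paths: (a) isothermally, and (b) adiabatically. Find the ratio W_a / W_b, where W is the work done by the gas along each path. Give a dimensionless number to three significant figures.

W_a / W_b ≈ 1.26

Path (a) isothermal: W = P₁V₁ ln(V₂/V₁) → W_a/(P₁V₁) = 1.202.
Path (b) adiabatic: W = P₁V₁(1 − (V₁/V₂)^(γ−1))/(γ−1) → W_b/(P₁V₁) = 0.9544.
W_a / W_b = 1.202 / 0.9544 = 1.26.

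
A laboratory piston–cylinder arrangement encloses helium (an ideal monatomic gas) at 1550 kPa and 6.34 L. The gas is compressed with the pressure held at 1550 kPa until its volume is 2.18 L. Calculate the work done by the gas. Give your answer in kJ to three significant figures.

Isobaric: W = P ΔV.
W = (1550 kPa)(2.18 − 6.34 L) = (1550)(-4.16) = -6448 J.

W ≈ -6.45 kJ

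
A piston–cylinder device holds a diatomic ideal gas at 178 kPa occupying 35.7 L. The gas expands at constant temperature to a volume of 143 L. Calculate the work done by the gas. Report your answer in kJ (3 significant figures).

W ≈ 8.82 kJ

Isothermal: W = nRT ln(V₂/V₁) = P₁V₁ ln(V₂/V₁).
P₁V₁ = (178 kPa)(35.7 L) = 6355 J.
W = 6355 × ln(143/35.7) = 6355 × 1.388
W_by_gas = 8818 J.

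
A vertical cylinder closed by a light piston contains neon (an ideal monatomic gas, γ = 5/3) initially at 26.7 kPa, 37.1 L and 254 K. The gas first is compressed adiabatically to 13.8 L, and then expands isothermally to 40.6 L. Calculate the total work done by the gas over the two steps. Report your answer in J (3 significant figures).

Step 1 (adiabatic): W = (P₁V₁ − P₂V₂)/(γ−1) = (990.6 − 1915)/0.667 = -1387 J.
After step 1: P = 138.8 kPa, V = 13.8 L, T = 491.1 K.
Step 2 (isothermal): W = P₁V₁ ln(V₂/V₁) = (1915) ln(40.6/13.8) = 2067 J.
W_total = -1387 + 2067 = 679.7 J.

W_total ≈ 680 J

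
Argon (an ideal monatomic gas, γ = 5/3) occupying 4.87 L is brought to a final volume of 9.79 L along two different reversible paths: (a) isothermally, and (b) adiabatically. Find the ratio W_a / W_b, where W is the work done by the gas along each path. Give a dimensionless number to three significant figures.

Path (a) isothermal: W = P₁V₁ ln(V₂/V₁) → W_a/(P₁V₁) = 0.6983.
Path (b) adiabatic: W = P₁V₁(1 − (V₁/V₂)^(γ−1))/(γ−1) → W_b/(P₁V₁) = 0.5583.
W_a / W_b = 0.6983 / 0.5583 = 1.251.

W_a / W_b ≈ 1.25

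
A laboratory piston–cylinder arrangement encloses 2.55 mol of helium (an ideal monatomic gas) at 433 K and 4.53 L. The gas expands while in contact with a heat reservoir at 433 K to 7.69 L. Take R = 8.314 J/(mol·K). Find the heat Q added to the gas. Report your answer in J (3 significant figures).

Isothermal ⇒ ΔU = 0, so Q = W = nRT ln(V₂/V₁).
Q = (2.55)(8.314)(433) ln(7.69/4.53) = 9180 × 0.5292 = 4858 J.

Q ≈ 4860 J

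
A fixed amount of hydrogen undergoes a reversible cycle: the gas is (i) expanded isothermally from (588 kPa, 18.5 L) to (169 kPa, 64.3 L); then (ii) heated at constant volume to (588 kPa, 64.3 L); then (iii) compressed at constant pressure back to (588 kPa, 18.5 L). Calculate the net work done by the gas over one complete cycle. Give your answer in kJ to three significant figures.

Leg (i): W = PᵢVᵢ ln(V_f/Vᵢ) = (10878) ln(64.3/18.5) = 13552 J.
Leg (ii): W = 0.
Leg (iii): W = PΔV = (588)(18.5 − 64.3) = -26930 J.
W_net = 13552 − 26930 = -13379 J.

W_net ≈ -13.4 kJ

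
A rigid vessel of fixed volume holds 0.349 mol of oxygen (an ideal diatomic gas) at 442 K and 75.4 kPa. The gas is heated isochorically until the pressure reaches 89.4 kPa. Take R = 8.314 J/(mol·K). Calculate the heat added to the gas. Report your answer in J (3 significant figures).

Q ≈ 595 J

Constant volume ⇒ W = 0, so Q = ΔU = nCᵥΔT with Cᵥ = 5R/2 = 20.79 J/(mol·K).
At constant V, T₂/T₁ = P₂/P₁ ⇒ ΔT = T₁(P₂/P₁ − 1) = 442·(89.4/75.4 − 1) = 82.07 K.
ΔU = (0.349)(20.79)(82.07) = 595.3 J.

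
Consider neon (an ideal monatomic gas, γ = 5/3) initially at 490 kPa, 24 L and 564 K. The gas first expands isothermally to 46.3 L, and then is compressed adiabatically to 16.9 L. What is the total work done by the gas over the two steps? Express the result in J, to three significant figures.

W_total ≈ -9170 J

Step 1 (isothermal): W = P₁V₁ ln(V₂/V₁) = (11760) ln(46.3/24) = 7727 J.
After step 1: P = 254 kPa, V = 46.3 L, T = 564 K.
Step 2 (adiabatic): W = (P₁V₁ − P₂V₂)/(γ−1) = (11760 − 23025)/0.667 = -16898 J.
W_total = 7727 − 16898 = -9170 J.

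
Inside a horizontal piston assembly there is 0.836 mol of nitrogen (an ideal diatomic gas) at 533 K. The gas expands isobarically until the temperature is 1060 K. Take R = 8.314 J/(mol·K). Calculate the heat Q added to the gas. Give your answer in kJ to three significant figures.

Q ≈ 12.8 kJ

Isobaric: W = nRΔT = (0.836)(8.314)(527) = 3663 J.
ΔU = nCᵥΔT with Cᵥ = 5R/2: ΔU = (0.836)(20.79)(527) = 9157 J.
Q = ΔU + W = 9157 + 3663 = 12820 J.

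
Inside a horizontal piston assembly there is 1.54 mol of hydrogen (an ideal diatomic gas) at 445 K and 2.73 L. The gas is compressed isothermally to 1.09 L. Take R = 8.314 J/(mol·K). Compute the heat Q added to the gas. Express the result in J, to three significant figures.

Isothermal ⇒ ΔU = 0, so Q = W = nRT ln(V₂/V₁).
Q = (1.54)(8.314)(445) ln(1.09/2.73) = 5698 × -0.9181 = -5231 J.

Q ≈ -5230 J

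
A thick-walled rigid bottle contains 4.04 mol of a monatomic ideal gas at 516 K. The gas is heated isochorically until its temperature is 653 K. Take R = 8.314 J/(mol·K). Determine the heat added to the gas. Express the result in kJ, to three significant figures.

Constant volume ⇒ W = 0, so Q = ΔU = nCᵥΔT with Cᵥ = 3R/2 = 12.47 J/(mol·K).
ΔU = (4.04)(12.47)(653 − 516) = 6902 J.

Q ≈ 6.90 kJ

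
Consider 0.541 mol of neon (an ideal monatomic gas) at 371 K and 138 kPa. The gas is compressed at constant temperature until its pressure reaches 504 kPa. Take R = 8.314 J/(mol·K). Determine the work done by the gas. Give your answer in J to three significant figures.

W ≈ -2160 J

Isothermal process: W = nRT ln(V₂/V₁) = nRT ln(P₁/P₂).
W = (0.541)(8.314)(371) × ln(138/504)
  = 1669 × ln(0.2738) = 1669 × -1.295
W_by_gas = -2162 J.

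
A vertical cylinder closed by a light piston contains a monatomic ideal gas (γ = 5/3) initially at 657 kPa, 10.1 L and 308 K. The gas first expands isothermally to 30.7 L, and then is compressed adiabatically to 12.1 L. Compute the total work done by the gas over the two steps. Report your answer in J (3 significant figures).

Step 1 (isothermal): W = P₁V₁ ln(V₂/V₁) = (6636) ln(30.7/10.1) = 7377 J.
After step 1: P = 216.1 kPa, V = 30.7 L, T = 308 K.
Step 2 (adiabatic): W = (P₁V₁ − P₂V₂)/(γ−1) = (6636 − 12344)/0.667 = -8562 J.
W_total = 7377 − 8562 = -1185 J.

W_total ≈ -1190 J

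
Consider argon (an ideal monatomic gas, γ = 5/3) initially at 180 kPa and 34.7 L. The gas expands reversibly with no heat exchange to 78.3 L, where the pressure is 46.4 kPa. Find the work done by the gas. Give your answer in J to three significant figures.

Adiabatic: W = (P₁V₁ − P₂V₂)/(γ − 1) with γ = 5/3.
P₁V₁ = 6246 J, P₂V₂ = 3633 J.
W = (6246 − 3633) / 0.6667 = 3919 J.

W ≈ 3920 J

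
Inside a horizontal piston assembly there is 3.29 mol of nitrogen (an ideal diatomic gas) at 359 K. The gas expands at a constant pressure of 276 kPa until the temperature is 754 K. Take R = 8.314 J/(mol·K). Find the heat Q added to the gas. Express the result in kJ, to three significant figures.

Q ≈ 37.8 kJ

Isobaric: W = nRΔT = (3.29)(8.314)(395) = 10804 J.
ΔU = nCᵥΔT with Cᵥ = 5R/2: ΔU = (3.29)(20.79)(395) = 27011 J.
Q = ΔU + W = 27011 + 10804 = 37816 J.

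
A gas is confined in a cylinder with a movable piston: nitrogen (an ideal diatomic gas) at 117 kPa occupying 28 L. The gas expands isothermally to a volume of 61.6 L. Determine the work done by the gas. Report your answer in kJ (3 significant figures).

Isothermal: W = nRT ln(V₂/V₁) = P₁V₁ ln(V₂/V₁).
P₁V₁ = (117 kPa)(28 L) = 3276 J.
W = 3276 × ln(61.6/28) = 3276 × 0.7885
W_by_gas = 2583 J.

W ≈ 2.58 kJ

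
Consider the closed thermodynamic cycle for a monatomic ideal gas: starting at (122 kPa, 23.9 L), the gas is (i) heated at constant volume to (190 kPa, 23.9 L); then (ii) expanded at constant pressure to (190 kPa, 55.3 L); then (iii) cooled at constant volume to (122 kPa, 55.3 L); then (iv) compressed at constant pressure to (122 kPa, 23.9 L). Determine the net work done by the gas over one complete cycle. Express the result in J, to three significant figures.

Constant-volume legs do no work.
W(ii) = (190)(55.3 − 23.9) = 5966 J; W(iv) = (122)(23.9 − 55.3) = -3831 J.
W_net = 5966 − 3831 = 2135 J (the clockwise enclosed area).

W_net ≈ 2140 J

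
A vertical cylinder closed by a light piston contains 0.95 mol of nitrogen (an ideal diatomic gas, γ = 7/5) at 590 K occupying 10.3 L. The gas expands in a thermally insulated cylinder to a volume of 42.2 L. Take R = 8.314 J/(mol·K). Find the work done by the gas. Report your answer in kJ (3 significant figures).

Adiabatic: TV^(γ−1) = const with γ = 7/5.
T₂ = T₁ (V₁/V₂)^(γ−1) = 590 × (10.3/42.2)^0.4 = 590 × 0.5689 = 335.6 K.
W_by = nCᵥ(T₁ − T₂) = (0.95)(20.79)(590 − 335.6) = 5023 J.

W ≈ 5.02 kJ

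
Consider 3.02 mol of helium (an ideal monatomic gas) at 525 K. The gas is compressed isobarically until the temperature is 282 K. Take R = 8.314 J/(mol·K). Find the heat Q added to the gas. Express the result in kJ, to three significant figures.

Isobaric: W = nRΔT = (3.02)(8.314)(-243) = -6101 J.
ΔU = nCᵥΔT with Cᵥ = 3R/2: ΔU = (3.02)(12.47)(-243) = -9152 J.
Q = ΔU + W = -9152 − 6101 = -15253 J.

Q ≈ -15.3 kJ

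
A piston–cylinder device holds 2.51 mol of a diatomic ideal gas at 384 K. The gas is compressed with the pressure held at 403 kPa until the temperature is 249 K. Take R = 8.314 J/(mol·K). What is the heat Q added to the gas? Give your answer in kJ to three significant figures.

Isobaric: W = nRΔT = (2.51)(8.314)(-135) = -2817 J.
ΔU = nCᵥΔT with Cᵥ = 5R/2: ΔU = (2.51)(20.79)(-135) = -7043 J.
Q = ΔU + W = -7043 − 2817 = -9860 J.

Q ≈ -9.86 kJ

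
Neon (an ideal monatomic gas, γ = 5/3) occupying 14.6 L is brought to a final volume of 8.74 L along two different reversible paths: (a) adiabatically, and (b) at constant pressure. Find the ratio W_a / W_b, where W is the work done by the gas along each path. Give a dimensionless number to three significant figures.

Path (a) adiabatic: W = P₁V₁(1 − (V₁/V₂)^(γ−1))/(γ−1) → W_a/(P₁V₁) = -0.6118.
Path (b) isobaric: W = P₁(V₂ − V₁) → W_b/(P₁V₁) = -0.4014.
W_a / W_b = -0.6118 / -0.4014 = 1.524.

W_a / W_b ≈ 1.52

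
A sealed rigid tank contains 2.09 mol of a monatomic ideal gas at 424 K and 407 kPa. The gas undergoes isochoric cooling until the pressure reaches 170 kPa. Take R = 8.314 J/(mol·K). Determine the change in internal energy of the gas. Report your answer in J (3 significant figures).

ΔU ≈ -6440 J

Constant volume ⇒ W = 0, so Q = ΔU = nCᵥΔT with Cᵥ = 3R/2 = 12.47 J/(mol·K).
At constant V, T₂/T₁ = P₂/P₁ ⇒ ΔT = T₁(P₂/P₁ − 1) = 424·(170/407 − 1) = -246.9 K.
ΔU = (2.09)(12.47)(-246.9) = -6435 J.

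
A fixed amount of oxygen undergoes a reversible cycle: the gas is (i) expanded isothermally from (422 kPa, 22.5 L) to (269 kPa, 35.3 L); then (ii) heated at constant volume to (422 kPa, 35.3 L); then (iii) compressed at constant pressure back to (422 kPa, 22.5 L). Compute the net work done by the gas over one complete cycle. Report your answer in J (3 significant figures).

Leg (i): W = PᵢVᵢ ln(V_f/Vᵢ) = (9495) ln(35.3/22.5) = 4276 J.
Leg (ii): W = 0.
Leg (iii): W = PΔV = (422)(22.5 − 35.3) = -5402 J.
W_net = 4276 − 5402 = -1125 J.

W_net ≈ -1130 J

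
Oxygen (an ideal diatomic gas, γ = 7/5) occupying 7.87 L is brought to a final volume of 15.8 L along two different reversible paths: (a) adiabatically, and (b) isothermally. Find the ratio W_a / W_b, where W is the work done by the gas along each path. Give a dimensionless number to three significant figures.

W_a / W_b ≈ 0.873

Path (a) adiabatic: W = P₁V₁(1 − (V₁/V₂)^(γ−1))/(γ−1) → W_a/(P₁V₁) = 0.6082.
Path (b) isothermal: W = P₁V₁ ln(V₂/V₁) → W_b/(P₁V₁) = 0.697.
W_a / W_b = 0.6082 / 0.697 = 0.8727.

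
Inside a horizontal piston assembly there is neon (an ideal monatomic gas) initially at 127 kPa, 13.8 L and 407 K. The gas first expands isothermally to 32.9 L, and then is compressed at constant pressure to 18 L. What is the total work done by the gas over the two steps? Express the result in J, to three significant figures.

W_total ≈ 729 J

Step 1 (isothermal): W = P₁V₁ ln(V₂/V₁) = (1753) ln(32.9/13.8) = 1523 J.
After step 1: P = 53.27 kPa, V = 32.9 L, T = 407 K.
Step 2 (isobaric): W = PΔV = (53.27 kPa)(18 − 32.9 L) = -793.7 J.
W_total = 1523 − 793.7 = 728.9 J.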